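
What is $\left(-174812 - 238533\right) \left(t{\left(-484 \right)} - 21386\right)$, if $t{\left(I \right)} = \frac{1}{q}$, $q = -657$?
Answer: $\frac{5807746497035}{657} \approx 8.8398 \cdot 10^{9}$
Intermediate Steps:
$t{\left(I \right)} = - \frac{1}{657}$ ($t{\left(I \right)} = \frac{1}{-657} = - \frac{1}{657}$)
$\left(-174812 - 238533\right) \left(t{\left(-484 \right)} - 21386\right) = \left(-174812 - 238533\right) \left(- \frac{1}{657} - 21386\right) = \left(-413345\right) \left(- \frac{14050603}{657}\right) = \frac{5807746497035}{657}$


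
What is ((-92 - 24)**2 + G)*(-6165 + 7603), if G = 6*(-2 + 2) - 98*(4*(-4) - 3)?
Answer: 22027284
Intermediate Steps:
G = 1862 (G = 6*0 - 98*(-16 - 3) = 0 - 98*(-19) = 0 + 1862 = 1862)
((-92 - 24)**2 + G)*(-6165 + 7603) = ((-92 - 24)**2 + 1862)*(-6165 + 7603) = ((-116)**2 + 1862)*1438 = (13456 + 1862)*1438 = 15318*1438 = 22027284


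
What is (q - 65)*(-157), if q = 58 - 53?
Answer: 9420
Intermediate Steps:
q = 5
(q - 65)*(-157) = (5 - 65)*(-157) = -60*(-157) = 9420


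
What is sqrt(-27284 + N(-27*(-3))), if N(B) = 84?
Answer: 40*I*sqrt(17) ≈ 164.92*I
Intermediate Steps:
sqrt(-27284 + N(-27*(-3))) = sqrt(-27284 + 84) = sqrt(-27200) = 40*I*sqrt(17)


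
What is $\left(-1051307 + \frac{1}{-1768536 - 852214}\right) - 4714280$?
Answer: $- \frac{15110162130251}{2620750} \approx -5.7656 \cdot 10^{6}$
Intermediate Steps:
$\left(-1051307 + \frac{1}{-1768536 - 852214}\right) - 4714280 = \left(-1051307 + \frac{1}{-2620750}\right) - 4714280 = \left(-1051307 - \frac{1}{2620750}\right) - 4714280 = - \frac{2755212820251}{2620750} - 4714280 = - \frac{15110162130251}{2620750}$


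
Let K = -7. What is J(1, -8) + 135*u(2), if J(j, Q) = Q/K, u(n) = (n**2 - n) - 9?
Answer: -6607/7 ≈ -943.86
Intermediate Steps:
u(n) = -9 + n**2 - n
J(j, Q) = -Q/7 (J(j, Q) = Q/(-7) = Q*(-1/7) = -Q/7)
J(1, -8) + 135*u(2) = -1/7*(-8) + 135*(-9 + 2**2 - 1*2) = 8/7 + 135*(-9 + 4 - 2) = 8/7 + 135*(-7) = 8/7 - 945 = -6607/7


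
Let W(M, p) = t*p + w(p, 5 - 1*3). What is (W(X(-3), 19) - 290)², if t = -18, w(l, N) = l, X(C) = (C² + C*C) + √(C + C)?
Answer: 375769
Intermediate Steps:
X(C) = 2*C² + √2*√C (X(C) = (C² + C²) + √(2*C) = 2*C² + √2*√C)
W(M, p) = -17*p (W(M, p) = -18*p + p = -17*p)
(W(X(-3), 19) - 290)² = (-17*19 - 290)² = (-323 - 290)² = (-613)² = 375769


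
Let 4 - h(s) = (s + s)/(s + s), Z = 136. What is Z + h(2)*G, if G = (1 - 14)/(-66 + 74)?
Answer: 1049/8 ≈ 131.13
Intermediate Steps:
h(s) = 3 (h(s) = 4 - (s + s)/(s + s) = 4 - 2*s/(2*s) = 4 - 2*s*1/(2*s) = 4 - 1*1 = 4 - 1 = 3)
G = -13/8 ≈ -1.6250
Z + h(2)*G = 136 + 3*(-13/8) = 136 - 39/8 = 1049/8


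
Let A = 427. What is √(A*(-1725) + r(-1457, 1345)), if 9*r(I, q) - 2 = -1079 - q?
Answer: I*√6631597/3 ≈ 858.4*I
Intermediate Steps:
r(I, q) = -359/3 - q/9 (r(I, q) = 2/9 + (-1079 - q)/9 = 2/9 + (-1079/9 - q/9) = -359/3 - q/9)
√(A*(-1725) + r(-1457, 1345)) = √(427*(-1725) + (-359/3 - ⅑*1345)) = √(-736575 + (-359/3 - 1345/9)) = √(-736575 - 2422/9) = √(-6631597/9) = I*√6631597/3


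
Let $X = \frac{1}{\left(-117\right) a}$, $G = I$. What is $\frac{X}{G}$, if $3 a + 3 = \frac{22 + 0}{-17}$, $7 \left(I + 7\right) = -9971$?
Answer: $- \frac{119}{28526940} \approx -4.1715 \cdot 10^{-6}$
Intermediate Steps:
$I = - \frac{10020}{7}$ ($I = -7 + \frac{1}{7} \left(-9971\right) = -7 - \frac{9971}{7} = - \frac{10020}{7} \approx -1431.4$)
$a = - \frac{73}{51}$ ($a = -1 + \frac{\left(22 + 0\right) \frac{1}{-17}}{3} = -1 + \frac{22 \left(- \frac{1}{17}\right)}{3} = -1 + \frac{1}{3} \left(- \frac{22}{17}\right) = -1 - \frac{22}{51} = - \frac{73}{51} \approx -1.4314$)
$G = - \frac{10020}{7} \approx -1431.4$
$X = \frac{17}{2847}$ ($X = \frac{1}{\left(-117\right) \left(- \frac{73}{51}\right)} = \frac{1}{\frac{2847}{17}} = \frac{17}{2847} \approx 0.0059712$)
$\frac{X}{G} = \frac{17}{2847 \left(- \frac{10020}{7}\right)} = \frac{17}{2847} \left(- \frac{7}{10020}\right) = - \frac{119}{28526940}$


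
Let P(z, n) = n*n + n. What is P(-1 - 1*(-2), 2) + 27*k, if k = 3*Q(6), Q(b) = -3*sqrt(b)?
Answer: 6 - 243*sqrt(6) ≈ -589.23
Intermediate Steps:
P(z, n) = n + n**2 (P(z, n) = n**2 + n = n + n**2)
k = -9*sqrt(6) (k = 3*(-3*sqrt(6)) = -9*sqrt(6) ≈ -22.045)
P(-1 - 1*(-2), 2) + 27*k = 2*(1 + 2) + 27*(-9*sqrt(6)) = 2*3 - 243*sqrt(6) = 6 - 243*sqrt(6)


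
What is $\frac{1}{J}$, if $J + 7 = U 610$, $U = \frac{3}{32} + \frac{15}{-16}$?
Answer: $- \frac{16}{8347} \approx -0.0019169$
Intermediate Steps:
$U = - \frac{27}{32}$ ($U = 3 \cdot \frac{1}{32} + 15 \left(- \frac{1}{16}\right) = \frac{3}{32} - \frac{15}{16} = - \frac{27}{32} \approx -0.84375$)
$J = - \frac{8347}{16}$ ($J = -7 - \frac{8235}{16} = - \frac{8347}{16} \approx -521.69$)
$\frac{1}{J} = \frac{1}{- \frac{8347}{16}} = - \frac{16}{8347}$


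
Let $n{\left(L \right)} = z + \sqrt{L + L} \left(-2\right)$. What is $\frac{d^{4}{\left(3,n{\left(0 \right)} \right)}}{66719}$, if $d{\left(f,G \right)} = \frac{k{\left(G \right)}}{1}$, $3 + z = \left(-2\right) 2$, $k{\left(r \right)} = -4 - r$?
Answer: $\frac{81}{66719} \approx 0.001214$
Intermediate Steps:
$z = -7$ ($z = -3 - 4 = -7$)
$n{\left(L \right)} = -7 - 2 \sqrt{2} \sqrt{L}$ ($n{\left(L \right)} = -7 + \sqrt{L + L} \left(-2\right) = -7 + \sqrt{2 L} \left(-2\right) = -7 + \sqrt{2} \sqrt{L} \left(-2\right) = -7 - 2 \sqrt{2} \sqrt{L}$)
$d{\left(f,G \right)} = -4 - G$ ($d{\left(f,G \right)} = \frac{-4 - G}{1} = \left(-4 - G\right) 1 = -4 - G$)
$\frac{d^{4}{\left(3,n{\left(0 \right)} \right)}}{66719} = \frac{\left(-4 - \left(-7 - 2 \sqrt{2} \sqrt{0}\right)\right)^{4}}{66719} = \left(-4 - \left(-7 - 2 \sqrt{2} \cdot 0\right)\right)^{4} \cdot \frac{1}{66719} = \left(-4 - \left(-7 + 0\right)\right)^{4} \cdot \frac{1}{66719} = \left(-4 - -7\right)^{4} \cdot \frac{1}{66719} = \left(-4 + 7\right)^{4} \cdot \frac{1}{66719} = 3^{4} \cdot \frac{1}{66719} = 81 \cdot \frac{1}{66719} = \frac{81}{66719}$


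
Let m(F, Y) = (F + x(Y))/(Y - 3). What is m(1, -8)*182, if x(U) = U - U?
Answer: -182/11 ≈ -16.545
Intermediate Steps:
x(U) = 0
m(F, Y) = F/(-3 + Y) (m(F, Y) = (F + 0)/(Y - 3) = F/(-3 + Y))
m(1, -8)*182 = (1/(-3 - 8))*182 = (1/(-11))*182 = (1*(-1/11))*182 = -1/11*182 = -182/11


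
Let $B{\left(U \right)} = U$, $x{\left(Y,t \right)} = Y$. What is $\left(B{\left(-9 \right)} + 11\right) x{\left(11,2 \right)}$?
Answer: $22$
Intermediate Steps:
$\left(B{\left(-9 \right)} + 11\right) x{\left(11,2 \right)} = \left(-9 + 11\right) 11 = 2 \cdot 11 = 22$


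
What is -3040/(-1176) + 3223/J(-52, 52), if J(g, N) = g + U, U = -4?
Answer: -64643/1176 ≈ -54.969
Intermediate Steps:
J(g, N) = -4 + g (J(g, N) = g - 4 = -4 + g)
-3040/(-1176) + 3223/J(-52, 52) = -3040/(-1176) + 3223/(-4 - 52) = -3040*(-1/1176) + 3223/(-56) = 380/147 + 3223*(-1/56) = 380/147 - 3223/56 = -64643/1176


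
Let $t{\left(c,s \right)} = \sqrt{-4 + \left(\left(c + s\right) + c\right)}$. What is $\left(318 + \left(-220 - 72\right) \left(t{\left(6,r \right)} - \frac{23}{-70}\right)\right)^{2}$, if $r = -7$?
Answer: $\frac{5992704}{1225} \approx 4892.0$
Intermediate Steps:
$t{\left(c,s \right)} = \sqrt{-4 + s + 2 c}$ ($t{\left(c,s \right)} = \sqrt{-4 + \left(s + 2 c\right)} = \sqrt{-4 + s + 2 c}$)
$\left(318 + \left(-220 - 72\right) \left(t{\left(6,r \right)} - \frac{23}{-70}\right)\right)^{2} = \left(318 + \left(-220 - 72\right) \left(\sqrt{-4 - 7 + 2 \cdot 6} - \frac{23}{-70}\right)\right)^{2} = \left(318 - 292 \left(\sqrt{-4 - 7 + 12} - - \frac{23}{70}\right)\right)^{2} = \left(318 - 292 \left(\sqrt{1} + \frac{23}{70}\right)\right)^{2} = \left(318 - 292 \left(1 + \frac{23}{70}\right)\right)^{2} = \left(318 - \frac{13578}{35}\right)^{2} = \left(- \frac{2448}{35}\right)^{2} = \frac{5992704}{1225}$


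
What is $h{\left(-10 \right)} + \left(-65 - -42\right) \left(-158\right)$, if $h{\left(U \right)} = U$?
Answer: $3624$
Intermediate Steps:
$h{\left(-10 \right)} + \left(-65 - -42\right) \left(-158\right) = -10 + \left(-65 - -42\right) \left(-158\right) = -10 + \left(-65 + 42\right) \left(-158\right) = -10 - -3634 = -10 + 3634 = 3624$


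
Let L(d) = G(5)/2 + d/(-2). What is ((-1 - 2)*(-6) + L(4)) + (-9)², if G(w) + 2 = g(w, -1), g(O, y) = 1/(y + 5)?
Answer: 769/8 ≈ 96.125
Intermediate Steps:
g(O, y) = 1/(5 + y)
G(w) = -7/4 (G(w) = -2 + 1/(5 - 1) = -2 + 1/4 = -2 + ¼ = -7/4)
L(d) = -7/8 - d/2 (L(d) = -7/4/2 + d/(-2) = -7/4*½ + d*(-½) = -7/8 - d/2)
((-1 - 2)*(-6) + L(4)) + (-9)² = ((-1 - 2)*(-6) + (-7/8 - ½*4)) + (-9)² = (-3*(-6) + (-7/8 - 2)) + 81 = (18 - 23/8) + 81 = 121/8 + 81 = 769/8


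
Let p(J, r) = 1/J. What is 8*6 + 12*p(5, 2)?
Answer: 252/5 ≈ 50.400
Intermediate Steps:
8*6 + 12*p(5, 2) = 8*6 + 12/5 = 48 + 12*(⅕) = 48 + 12/5 = 252/5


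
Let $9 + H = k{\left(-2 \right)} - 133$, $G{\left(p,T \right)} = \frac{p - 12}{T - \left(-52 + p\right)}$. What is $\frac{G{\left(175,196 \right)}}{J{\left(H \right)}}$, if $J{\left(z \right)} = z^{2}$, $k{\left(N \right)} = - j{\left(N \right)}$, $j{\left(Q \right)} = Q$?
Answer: $\frac{163}{1430800} \approx 0.00011392$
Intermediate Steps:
$G{\left(p,T \right)} = \frac{-12 + p}{52 + T - p}$
$k{\left(N \right)} = - N$
$H = -140$ ($H = -9 - 131 = -140$)
$\frac{G{\left(175,196 \right)}}{J{\left(H \right)}} = \frac{\frac{1}{52 + 196 - 175} \left(-12 + 175\right)}{\left(-140\right)^{2}} = \frac{\frac{1}{52 + 196 - 175} \cdot 163}{19600} = \frac{1}{73} \cdot 163 \cdot \frac{1}{19600} = \frac{163}{73} \cdot \frac{1}{19600} = \frac{163}{1430800}$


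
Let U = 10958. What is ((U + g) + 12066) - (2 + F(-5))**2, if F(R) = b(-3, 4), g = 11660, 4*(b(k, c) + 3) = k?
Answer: 554895/16 ≈ 34681.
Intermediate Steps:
b(k, c) = -3 + k/4
F(R) = -15/4 (F(R) = -3 + (1/4)*(-3) = -3 - 3/4 = -15/4)
((U + g) + 12066) - (2 + F(-5))**2 = ((10958 + 11660) + 12066) - (2 - 15/4)**2 = (22618 + 12066) - (-7/4)**2 = 34684 - 1*49/16 = 34684 - 49/16 = 554895/16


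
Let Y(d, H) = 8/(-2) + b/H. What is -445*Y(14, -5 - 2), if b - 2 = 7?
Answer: 16465/7 ≈ 2352.1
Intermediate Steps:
b = 9 (b = 2 + 7 = 9)
Y(d, H) = -4 + 9/H (Y(d, H) = 8/(-2) + 9/H = 8*(-1/2) + 9/H = -4 + 9/H)
-445*Y(14, -5 - 2) = -445*(-4 + 9/(-5 - 2)) = -445*(-4 + 9/(-7)) = -445*(-4 + 9*(-1/7)) = -445*(-4 - 9/7) = -445*(-37/7) = 16465/7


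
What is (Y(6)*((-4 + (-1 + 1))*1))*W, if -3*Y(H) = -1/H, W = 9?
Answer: -2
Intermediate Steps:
Y(H) = 1/(3*H) (Y(H) = -(-1)/(3*H) = 1/(3*H))
(Y(6)*((-4 + (-1 + 1))*1))*W = (((⅓)/6)*((-4 + (-1 + 1))*1))*9 = (((⅓)*(⅙))*((-4 + 0)*1))*9 = ((-4*1)/18)*9 = ((1/18)*(-4))*9 = -2/9*9 = -2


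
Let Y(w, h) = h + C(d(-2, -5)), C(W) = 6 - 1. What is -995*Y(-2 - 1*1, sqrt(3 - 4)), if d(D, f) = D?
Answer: -4975 - 995*I ≈ -4975.0 - 995.0*I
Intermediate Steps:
C(W) = 5
Y(w, h) = 5 + h (Y(w, h) = h + 5 = 5 + h)
-995*Y(-2 - 1*1, sqrt(3 - 4)) = -995*(5 + sqrt(3 - 4)) = -995*(5 + sqrt(-1)) = -995*(5 + I) = -4975 - 995*I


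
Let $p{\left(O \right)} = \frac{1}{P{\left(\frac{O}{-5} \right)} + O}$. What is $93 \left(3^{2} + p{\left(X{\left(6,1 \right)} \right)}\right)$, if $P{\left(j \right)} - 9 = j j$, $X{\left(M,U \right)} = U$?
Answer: $\frac{212412}{251} \approx 846.26$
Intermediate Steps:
$P{\left(j \right)} = 9 + j^{2}$ ($P{\left(j \right)} = 9 + j j = 9 + j^{2}$)
$p{\left(O \right)} = \frac{1}{9 + O + \frac{O^{2}}{25}}$ ($p{\left(O \right)} = \frac{1}{\left(9 + \left(\frac{O}{-5}\right)^{2}\right) + O} = \frac{1}{\left(9 + \left(O \left(- \frac{1}{5}\right)\right)^{2}\right) + O} = \frac{1}{\left(9 + \left(- \frac{O}{5}\right)^{2}\right) + O} = \frac{1}{\left(9 + \frac{O^{2}}{25}\right) + O} = \frac{1}{9 + O + \frac{O^{2}}{25}}$)
$93 \left(3^{2} + p{\left(X{\left(6,1 \right)} \right)}\right) = 93 \left(3^{2} + \frac{25}{225 + 1^{2} + 25 \cdot 1}\right) = 93 \left(9 + \frac{25}{225 + 1 + 25}\right) = 93 \left(9 + \frac{25}{251}\right) = 93 \cdot \frac{2284}{251} = \frac{212412}{251}$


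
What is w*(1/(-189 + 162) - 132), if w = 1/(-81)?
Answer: 3565/2187 ≈ 1.6301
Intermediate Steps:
w = -1/81 ≈ -0.012346
w*(1/(-189 + 162) - 132) = -(1/(-189 + 162) - 132)/81 = -(1/(-27) - 132)/81 = -(-1/27 - 132)/81 = -1/81*(-3565/27) = 3565/2187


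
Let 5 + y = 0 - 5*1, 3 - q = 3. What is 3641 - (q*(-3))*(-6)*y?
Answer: 3641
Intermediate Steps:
q = 0 (q = 3 - 1*3 = 3 - 3 = 0)
y = -10 (y = -5 + (0 - 5*1) = -5 + (0 - 5) = -5 - 5 = -10)
3641 - (q*(-3))*(-6)*y = 3641 - (0*(-3))*(-6)*(-10) = 3641 - 0*(-6)*(-10) = 3641 - 0*(-10) = 3641 - 1*0 = 3641 + 0 = 3641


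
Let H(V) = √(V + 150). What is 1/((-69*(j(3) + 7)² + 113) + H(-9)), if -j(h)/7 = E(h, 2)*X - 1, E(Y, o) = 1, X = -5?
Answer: -165556/27408788995 - √141/27408788995 ≈ -6.0407e-6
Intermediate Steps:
j(h) = 42 (j(h) = -7*(1*(-5) - 1) = -7*(-5 - 1) = -7*(-6) = 42)
H(V) = √(150 + V)
1/((-69*(j(3) + 7)² + 113) + H(-9)) = 1/((-69*(42 + 7)² + 113) + √(150 - 9)) = 1/((-69*49² + 113) + √141) = 1/((-69*2401 + 113) + √141) = 1/((-165669 + 113) + √141) = 1/(-165556 + √141)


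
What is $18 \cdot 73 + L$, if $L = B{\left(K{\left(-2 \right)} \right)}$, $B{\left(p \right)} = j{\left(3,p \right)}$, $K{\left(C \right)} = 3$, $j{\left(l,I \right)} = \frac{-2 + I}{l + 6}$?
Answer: $\frac{11827}{9} \approx 1314.1$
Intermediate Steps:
$j{\left(l,I \right)} = \frac{-2 + I}{6 + l}$
$B{\left(p \right)} = - \frac{2}{9} + \frac{p}{9}$ ($B{\left(p \right)} = \frac{-2 + p}{6 + 3} = \frac{-2 + p}{9} = - \frac{2}{9} + \frac{p}{9}$)
$L = \frac{1}{9}$ ($L = - \frac{2}{9} + \frac{1}{9} \cdot 3 = - \frac{2}{9} + \frac{1}{3} = \frac{1}{9} \approx 0.11111$)
$18 \cdot 73 + L = 18 \cdot 73 + \frac{1}{9} = 1314 + \frac{1}{9} = \frac{11827}{9}$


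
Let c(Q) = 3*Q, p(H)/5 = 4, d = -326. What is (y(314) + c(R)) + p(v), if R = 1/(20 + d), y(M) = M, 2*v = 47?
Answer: 34067/102 ≈ 333.99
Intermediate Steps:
v = 47/2 (v = (1/2)*47 = 47/2 ≈ 23.500)
p(H) = 20 (p(H) = 5*4 = 20)
R = -1/306 (R = 1/(20 - 326) = 1/(-306) = -1/306 ≈ -0.0032680)
(y(314) + c(R)) + p(v) = (314 + 3*(-1/306)) + 20 = (314 - 1/102) + 20 = 32027/102 + 20 = 34067/102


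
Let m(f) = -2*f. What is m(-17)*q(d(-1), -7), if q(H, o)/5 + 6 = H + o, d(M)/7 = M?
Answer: -3400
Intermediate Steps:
d(M) = 7*M
q(H, o) = -30 + 5*H + 5*o (q(H, o) = -30 + 5*(H + o) = -30 + (5*H + 5*o) = -30 + 5*H + 5*o)
m(-17)*q(d(-1), -7) = (-2*(-17))*(-30 + 5*(7*(-1)) + 5*(-7)) = 34*(-30 + 5*(-7) - 35) = 34*(-30 - 35 - 35) = 34*(-100) = -3400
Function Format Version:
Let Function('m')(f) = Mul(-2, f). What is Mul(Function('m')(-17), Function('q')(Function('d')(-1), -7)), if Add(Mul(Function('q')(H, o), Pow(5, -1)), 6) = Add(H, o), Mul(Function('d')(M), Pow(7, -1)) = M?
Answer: -3400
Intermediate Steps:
Function('d')(M) = Mul(7, M)
Function('q')(H, o) = Add(-30, Mul(5, H), Mul(5, o)) (Function('q')(H, o) = Add(-30, Mul(5, Add(H, o))) = Add(-30, Add(Mul(5, H), Mul(5, o))) = Add(-30, Mul(5, H), Mul(5, o)))
Mul(Function('m')(-17), Function('q')(Function('d')(-1), -7)) = Mul(Mul(-2, -17), Add(-30, Mul(5, Mul(7, -1)), Mul(5, -7))) = Mul(34, Add(-30, Mul(5, -7), -35)) = Mul(34, Add(-30, -35, -35)) = Mul(34, -100) = -3400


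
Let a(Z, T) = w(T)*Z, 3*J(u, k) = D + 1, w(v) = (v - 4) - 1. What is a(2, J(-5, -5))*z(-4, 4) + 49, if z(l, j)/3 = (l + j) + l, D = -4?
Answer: 193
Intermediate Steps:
w(v) = -5 + v (w(v) = (-4 + v) - 1 = -5 + v)
z(l, j) = 3*j + 6*l (z(l, j) = 3*((l + j) + l) = 3*((j + l) + l) = 3*(j + 2*l) = 3*j + 6*l)
J(u, k) = -1 (J(u, k) = (-4 + 1)/3 = (⅓)*(-3) = -1)
a(Z, T) = Z*(-5 + T) (a(Z, T) = (-5 + T)*Z = Z*(-5 + T))
a(2, J(-5, -5))*z(-4, 4) + 49 = (2*(-5 - 1))*(3*4 + 6*(-4)) + 49 = (2*(-6))*(12 - 24) + 49 = -12*(-12) + 49 = 144 + 49 = 193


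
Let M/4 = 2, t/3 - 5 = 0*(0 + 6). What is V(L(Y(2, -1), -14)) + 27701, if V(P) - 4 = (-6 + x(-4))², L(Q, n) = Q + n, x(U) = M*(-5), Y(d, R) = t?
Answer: 29821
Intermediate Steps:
t = 15 (t = 15 + 3*(0*(0 + 6)) = 15 + 3*(0*6) = 15 + 3*0 = 15 + 0 = 15)
Y(d, R) = 15
M = 8 (M = 4*2 = 8)
x(U) = -40 (x(U) = 8*(-5) = -40)
V(P) = 2120 (V(P) = 4 + (-6 - 40)² = 4 + (-46)² = 4 + 2116 = 2120)
V(L(Y(2, -1), -14)) + 27701 = 2120 + 27701 = 29821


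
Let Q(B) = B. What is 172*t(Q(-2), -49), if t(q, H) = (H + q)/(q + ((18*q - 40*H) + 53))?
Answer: -8772/1975 ≈ -4.4415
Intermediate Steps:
t(q, H) = (H + q)/(53 - 40*H + 19*q) (t(q, H) = (H + q)/(q + ((-40*H + 18*q) + 53)) = (H + q)/(q + (53 - 40*H + 18*q)) = (H + q)/(53 - 40*H + 19*q))
172*t(Q(-2), -49) = 172*((-49 - 2)/(53 - 40*(-49) + 19*(-2))) = 172*(-51/(53 + 1960 - 38)) = 172*(-51/1975) = -8772/1975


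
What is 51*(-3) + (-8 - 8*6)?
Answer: -209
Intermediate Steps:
51*(-3) + (-8 - 8*6) = -153 + (-8 - 48) = -153 - 56 = -209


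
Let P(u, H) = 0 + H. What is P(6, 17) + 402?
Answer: 419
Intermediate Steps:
P(u, H) = H
P(6, 17) + 402 = 17 + 402 = 419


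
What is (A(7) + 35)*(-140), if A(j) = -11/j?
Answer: -4680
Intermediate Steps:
(A(7) + 35)*(-140) = (-11/7 + 35)*(-140) = (234/7)*(-140) = -4680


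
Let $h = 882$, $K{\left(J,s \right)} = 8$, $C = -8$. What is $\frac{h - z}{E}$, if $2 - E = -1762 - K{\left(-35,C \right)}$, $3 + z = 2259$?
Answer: $- \frac{687}{886} \approx -0.7754$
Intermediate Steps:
$z = 2256$ ($z = -3 + 2259 = 2256$)
$E = 1772$ ($E = 2 - \left(-1762 - 8\right) = 2 - -1770 = 2 + 1770 = 1772$)
$\frac{h - z}{E} = \frac{882 - 2256}{1772} = \left(882 - 2256\right) \frac{1}{1772} = \left(-1374\right) \frac{1}{1772} = - \frac{687}{886}$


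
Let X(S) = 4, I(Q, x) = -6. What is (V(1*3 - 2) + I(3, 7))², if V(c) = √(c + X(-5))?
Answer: (6 - √5)² ≈ 14.167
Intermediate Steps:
V(c) = √(4 + c) (V(c) = √(c + 4) = √(4 + c))
(V(1*3 - 2) + I(3, 7))² = (√(4 + (1*3 - 2)) - 6)² = (√(4 + (3 - 2)) - 6)² = (√(4 + 1) - 6)² = (√5 - 6)² = (-6 + √5)²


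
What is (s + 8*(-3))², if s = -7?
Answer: 961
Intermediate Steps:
(s + 8*(-3))² = (-7 + 8*(-3))² = (-7 - 24)² = (-31)² = 961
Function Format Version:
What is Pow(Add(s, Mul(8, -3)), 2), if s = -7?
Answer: 961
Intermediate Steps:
Pow(Add(s, Mul(8, -3)), 2) = Pow(Add(-7, Mul(8, -3)), 2) = Pow(Add(-7, -24), 2) = Pow(-31, 2) = 961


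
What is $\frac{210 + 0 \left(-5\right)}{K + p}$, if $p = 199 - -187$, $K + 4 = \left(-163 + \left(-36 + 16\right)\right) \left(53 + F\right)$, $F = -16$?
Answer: $- \frac{210}{6389} \approx -0.032869$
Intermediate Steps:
$K = -6775$ ($K = -4 + \left(-163 + \left(-36 + 16\right)\right) \left(53 - 16\right) = -4 + \left(-163 - 20\right) 37 = -4 - 6771 = -6775$)
$p = 386$ ($p = 199 + 187 = 386$)
$\frac{210 + 0 \left(-5\right)}{K + p} = \frac{210 + 0 \left(-5\right)}{-6775 + 386} = \frac{210 + 0}{-6389} = 210 \left(- \frac{1}{6389}\right) = - \frac{210}{6389}$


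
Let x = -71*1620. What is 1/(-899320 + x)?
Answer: -1/1014340 ≈ -9.8586e-7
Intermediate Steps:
x = -115020
1/(-899320 + x) = 1/(-899320 - 115020) = 1/(-1014340) = -1/1014340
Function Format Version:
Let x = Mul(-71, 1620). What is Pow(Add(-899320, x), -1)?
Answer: Rational(-1, 1014340) ≈ -9.8586e-7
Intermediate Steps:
x = -115020
Pow(Add(-899320, x), -1) = Pow(Add(-899320, -115020), -1) = Pow(-1014340, -1) = Rational(-1, 1014340)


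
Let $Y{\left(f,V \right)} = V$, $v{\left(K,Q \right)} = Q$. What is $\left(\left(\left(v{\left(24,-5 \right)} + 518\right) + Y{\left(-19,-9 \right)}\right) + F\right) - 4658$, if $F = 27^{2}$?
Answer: $-3425$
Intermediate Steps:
$F = 729$
$\left(\left(\left(v{\left(24,-5 \right)} + 518\right) + Y{\left(-19,-9 \right)}\right) + F\right) - 4658 = \left(\left(\left(-5 + 518\right) - 9\right) + 729\right) - 4658 = \left(\left(513 - 9\right) + 729\right) - 4658 = \left(504 + 729\right) - 4658 = 1233 - 4658 = -3425$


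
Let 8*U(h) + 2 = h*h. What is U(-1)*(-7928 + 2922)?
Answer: 2503/4 ≈ 625.75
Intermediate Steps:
U(h) = -1/4 + h**2/8 (U(h) = -1/4 + (h*h)/8 = -1/4 + h**2/8)
U(-1)*(-7928 + 2922) = (-1/4 + (1/8)*(-1)**2)*(-7928 + 2922) = (-1/4 + (1/8)*1)*(-5006) = (-1/4 + 1/8)*(-5006) = -1/8*(-5006) = 2503/4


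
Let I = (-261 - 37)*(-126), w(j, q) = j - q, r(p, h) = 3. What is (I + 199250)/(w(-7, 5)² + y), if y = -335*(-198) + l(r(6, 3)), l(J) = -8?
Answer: 118399/33233 ≈ 3.5627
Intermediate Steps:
I = 37548 (I = -298*(-126) = 37548)
y = 66322 (y = -335*(-198) - 8 = 66330 - 8 = 66322)
(I + 199250)/(w(-7, 5)² + y) = (37548 + 199250)/((-7 - 1*5)² + 66322) = 236798/((-7 - 5)² + 66322) = 236798/((-12)² + 66322) = 236798/(144 + 66322) = 236798/66466 = 236798*(1/66466) = 118399/33233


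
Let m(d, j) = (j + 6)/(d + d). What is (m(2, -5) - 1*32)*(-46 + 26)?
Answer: 635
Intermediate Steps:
m(d, j) = (6 + j)/(2*d) (m(d, j) = (6 + j)/((2*d)) = (6 + j)*(1/(2*d)) = (6 + j)/(2*d))
(m(2, -5) - 1*32)*(-46 + 26) = ((½)*(6 - 5)/2 - 1*32)*(-46 + 26) = ((½)*(½)*1 - 32)*(-20) = (¼ - 32)*(-20) = -127/4*(-20) = 635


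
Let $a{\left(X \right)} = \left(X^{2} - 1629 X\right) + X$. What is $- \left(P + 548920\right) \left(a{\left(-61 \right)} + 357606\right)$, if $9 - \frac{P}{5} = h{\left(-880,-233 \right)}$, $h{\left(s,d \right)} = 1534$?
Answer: $-249339422325$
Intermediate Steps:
$P = -7625$ ($P = 45 - 7670 = -7625$)
$a{\left(X \right)} = X^{2} - 1628 X$
$- \left(P + 548920\right) \left(a{\left(-61 \right)} + 357606\right) = - \left(-7625 + 548920\right) \left(- 61 \left(-1628 - 61\right) + 357606\right) = - 541295 \left(\left(-61\right) \left(-1689\right) + 357606\right) = - 541295 \left(103029 + 357606\right) = - 541295 \cdot 460635 = \left(-1\right) 249339422325 = -249339422325$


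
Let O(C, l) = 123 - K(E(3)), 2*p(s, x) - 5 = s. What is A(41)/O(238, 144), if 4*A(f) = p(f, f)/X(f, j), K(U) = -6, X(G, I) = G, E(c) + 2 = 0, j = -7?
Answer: 23/21156 ≈ 0.0010872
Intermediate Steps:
p(s, x) = 5/2 + s/2
E(c) = -2 (E(c) = -2 + 0 = -2)
A(f) = (5/2 + f/2)/(4*f) (A(f) = ((5/2 + f/2)/f)/4 = (5/2 + f/2)/(4*f))
O(C, l) = 129 (O(C, l) = 123 - 1*(-6) = 123 + 6 = 129)
A(41)/O(238, 144) = ((⅛)*(5 + 41)/41)/129 = ((⅛)*(1/41)*46)*(1/129) = (23/164)*(1/129) = 23/21156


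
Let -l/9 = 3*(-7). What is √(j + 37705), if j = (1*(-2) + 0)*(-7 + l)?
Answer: 9*√461 ≈ 193.24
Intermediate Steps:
l = 189 (l = -27*(-7) = -9*(-21) = 189)
j = -364 (j = (1*(-2) + 0)*(-7 + 189) = (-2 + 0)*182 = -2*182 = -364)
√(j + 37705) = √(-364 + 37705) = √37341 = 9*√461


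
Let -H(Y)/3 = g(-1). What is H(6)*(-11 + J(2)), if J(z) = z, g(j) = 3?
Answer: 81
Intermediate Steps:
H(Y) = -9 (H(Y) = -3*3 = -9)
H(6)*(-11 + J(2)) = -9*(-11 + 2) = -9*(-9) = 81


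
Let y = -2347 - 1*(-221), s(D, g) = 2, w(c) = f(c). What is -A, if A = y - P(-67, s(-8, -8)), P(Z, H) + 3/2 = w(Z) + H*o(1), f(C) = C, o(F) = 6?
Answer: 4139/2 ≈ 2069.5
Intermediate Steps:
w(c) = c
P(Z, H) = -3/2 + Z + 6*H (P(Z, H) = -3/2 + (Z + H*6) = -3/2 + (Z + 6*H) = -3/2 + Z + 6*H)
y = -2126 (y = -2347 + 221 = -2126)
A = -4139/2 (A = -2126 - (-3/2 - 67 + 6*2) = -2126 - (-3/2 - 67 + 12) = -2126 - 1*(-113/2) = -2126 + 113/2 = -4139/2 ≈ -2069.5)
-A = -1*(-4139/2) = 4139/2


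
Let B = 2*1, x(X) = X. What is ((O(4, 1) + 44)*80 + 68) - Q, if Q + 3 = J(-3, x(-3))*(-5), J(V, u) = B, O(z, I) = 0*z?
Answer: 3601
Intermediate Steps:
O(z, I) = 0
B = 2
J(V, u) = 2
Q = -13 (Q = -3 + 2*(-5) = -3 - 10 = -13)
((O(4, 1) + 44)*80 + 68) - Q = ((0 + 44)*80 + 68) - 1*(-13) = (44*80 + 68) + 13 = (3520 + 68) + 13 = 3588 + 13 = 3601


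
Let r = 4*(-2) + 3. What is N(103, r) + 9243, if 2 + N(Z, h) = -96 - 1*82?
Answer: 9063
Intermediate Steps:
r = -5 (r = -8 + 3 = -5)
N(Z, h) = -180 (N(Z, h) = -2 + (-96 - 1*82) = -2 + (-96 - 82) = -2 - 178 = -180)
N(103, r) + 9243 = -180 + 9243 = 9063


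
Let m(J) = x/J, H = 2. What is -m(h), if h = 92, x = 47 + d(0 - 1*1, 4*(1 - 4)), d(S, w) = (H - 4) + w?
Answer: -33/92 ≈ -0.35870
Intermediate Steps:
d(S, w) = -2 + w (d(S, w) = (2 - 4) + w = -2 + w)
x = 33 (x = 47 + (-2 + 4*(1 - 4)) = 47 + (-2 + 4*(-3)) = 47 + (-2 - 12) = 47 - 14 = 33)
m(J) = 33/J
-m(h) = -33/92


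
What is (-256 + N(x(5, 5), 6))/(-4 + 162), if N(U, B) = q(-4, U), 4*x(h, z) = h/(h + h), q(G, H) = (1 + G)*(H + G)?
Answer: -1955/1264 ≈ -1.5467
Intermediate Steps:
q(G, H) = (1 + G)*(G + H)
x(h, z) = ⅛ (x(h, z) = (h/(h + h))/4 = (h/((2*h)))/4 = (h*(1/(2*h)))/4 = (¼)*(½) = ⅛)
N(U, B) = 12 - 3*U (N(U, B) = -4 + U + (-4)² - 4*U = -4 + U + 16 - 4*U = 12 - 3*U)
(-256 + N(x(5, 5), 6))/(-4 + 162) = (-256 + (12 - 3*⅛))/(-4 + 162) = (-256 + (12 - 3/8))/158 = (-256 + 93/8)*(1/158) = -1955/8*1/158 = -1955/1264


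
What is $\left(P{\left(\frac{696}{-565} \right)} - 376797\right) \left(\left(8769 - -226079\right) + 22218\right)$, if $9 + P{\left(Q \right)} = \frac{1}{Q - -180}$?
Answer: $- \frac{4891826220799247}{50502} \approx -9.6864 \cdot 10^{10}$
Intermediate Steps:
$P{\left(Q \right)} = -9 + \frac{1}{180 + Q}$ ($P{\left(Q \right)} = -9 + \frac{1}{Q - -180} = -9 + \frac{1}{Q + \left(-137 + 317\right)} = -9 + \frac{1}{Q + 180} = -9 + \frac{1}{180 + Q}$)
$\left(P{\left(\frac{696}{-565} \right)} - 376797\right) \left(\left(8769 - -226079\right) + 22218\right) = \left(\frac{-1619 - 9 \frac{696}{-565}}{180 + \frac{696}{-565}} - 376797\right) \left(\left(8769 - -226079\right) + 22218\right) = \left(\frac{-1619 - 9 \cdot 696 \left(- \frac{1}{565}\right)}{180 + 696 \left(- \frac{1}{565}\right)} - 376797\right) \left(\left(8769 + 226079\right) + 22218\right) = \left(\frac{-1619 - - \frac{6264}{565}}{180 - \frac{696}{565}} - 376797\right) \left(234848 + 22218\right) = \left(\frac{-1619 + \frac{6264}{565}}{\frac{101004}{565}} - 376797\right) 257066 = \left(\frac{565}{101004} \left(- \frac{908471}{565}\right) - 376797\right) 257066 = \left(- \frac{908471}{101004} - 376797\right) 257066 = \left(- \frac{38058912659}{101004}\right) 257066 = - \frac{4891826220799247}{50502}$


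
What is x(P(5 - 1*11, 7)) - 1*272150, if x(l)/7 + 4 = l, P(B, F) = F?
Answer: -272129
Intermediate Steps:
x(l) = -28 + 7*l
x(P(5 - 1*11, 7)) - 1*272150 = (-28 + 7*7) - 1*272150 = (-28 + 49) - 272150 = 21 - 272150 = -272129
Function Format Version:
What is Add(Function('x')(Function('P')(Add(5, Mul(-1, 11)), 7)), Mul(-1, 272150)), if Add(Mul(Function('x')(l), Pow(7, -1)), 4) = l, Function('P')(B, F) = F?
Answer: -272129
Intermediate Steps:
Function('x')(l) = Add(-28, Mul(7, l))
Add(Function('x')(Function('P')(Add(5, Mul(-1, 11)), 7)), Mul(-1, 272150)) = Add(Add(-28, Mul(7, 7)), Mul(-1, 272150)) = Add(Add(-28, 49), -272150) = Add(21, -272150) = -272129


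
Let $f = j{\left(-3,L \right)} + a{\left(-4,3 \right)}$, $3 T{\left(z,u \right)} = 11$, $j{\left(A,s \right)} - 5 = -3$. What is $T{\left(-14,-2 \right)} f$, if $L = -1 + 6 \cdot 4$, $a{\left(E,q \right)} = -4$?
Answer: $- \frac{22}{3} \approx -7.3333$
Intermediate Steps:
$L = 23$ ($L = -1 + 24 = 23$)
$j{\left(A,s \right)} = 2$ ($j{\left(A,s \right)} = 5 - 3 = 2$)
$T{\left(z,u \right)} = \frac{11}{3}$ ($T{\left(z,u \right)} = \frac{1}{3} \cdot 11 = \frac{11}{3}$)
$f = -2$ ($f = 2 - 4 = -2$)
$T{\left(-14,-2 \right)} f = \frac{11}{3} \left(-2\right) = - \frac{22}{3}$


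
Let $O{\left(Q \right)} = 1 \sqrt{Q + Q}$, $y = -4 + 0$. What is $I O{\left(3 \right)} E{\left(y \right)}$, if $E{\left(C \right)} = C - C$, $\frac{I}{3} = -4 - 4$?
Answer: $0$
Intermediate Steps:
$I = -24$ ($I = 3 \left(-4 - 4\right) = 3 \left(-8\right) = -24$)
$y = -4$
$E{\left(C \right)} = 0$
$O{\left(Q \right)} = \sqrt{2} \sqrt{Q}$ ($O{\left(Q \right)} = 1 \sqrt{2 Q} = 1 \sqrt{2} \sqrt{Q} = \sqrt{2} \sqrt{Q}$)
$I O{\left(3 \right)} E{\left(y \right)} = - 24 \sqrt{2} \sqrt{3} \cdot 0 = - 24 \sqrt{6} \cdot 0 = 0$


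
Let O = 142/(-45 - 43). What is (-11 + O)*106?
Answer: -29415/22 ≈ -1337.0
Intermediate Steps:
O = -71/44 (O = 142/(-88) = 142*(-1/88) = -71/44 ≈ -1.6136)
(-11 + O)*106 = (-11 - 71/44)*106 = -555/44*106 = -29415/22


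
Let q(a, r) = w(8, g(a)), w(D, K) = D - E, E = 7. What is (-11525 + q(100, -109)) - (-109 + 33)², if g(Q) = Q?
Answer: -17300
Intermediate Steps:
w(D, K) = -7 + D (w(D, K) = D - 1*7 = D - 7 = -7 + D)
q(a, r) = 1 (q(a, r) = -7 + 8 = 1)
(-11525 + q(100, -109)) - (-109 + 33)² = (-11525 + 1) - (-109 + 33)² = -11524 - 1*(-76)² = -11524 - 1*5776 = -11524 - 5776 = -17300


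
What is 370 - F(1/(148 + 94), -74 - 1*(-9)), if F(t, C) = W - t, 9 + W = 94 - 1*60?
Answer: 83491/242 ≈ 345.00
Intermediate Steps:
W = 25 (W = -9 + (94 - 1*60) = -9 + (94 - 60) = -9 + 34 = 25)
F(t, C) = 25 - t
370 - F(1/(148 + 94), -74 - 1*(-9)) = 370 - (25 - 1/(148 + 94)) = 370 - (25 - 1/242) = 370 - 1*6049/242 = 370 - 6049/242 = 83491/242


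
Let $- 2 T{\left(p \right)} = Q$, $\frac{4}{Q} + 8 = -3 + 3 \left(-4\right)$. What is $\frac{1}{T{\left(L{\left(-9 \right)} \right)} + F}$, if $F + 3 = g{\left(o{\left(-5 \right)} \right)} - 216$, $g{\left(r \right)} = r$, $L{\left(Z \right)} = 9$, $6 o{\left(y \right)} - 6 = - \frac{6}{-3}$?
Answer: $- \frac{69}{15013} \approx -0.004596$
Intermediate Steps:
$o{\left(y \right)} = \frac{4}{3}$ ($o{\left(y \right)} = 1 + \frac{\left(-6\right) \frac{1}{-3}}{6} = 1 + \frac{\left(-6\right) \left(- \frac{1}{3}\right)}{6} = 1 + \frac{1}{6} \cdot 2 = 1 + \frac{1}{3} = \frac{4}{3}$)
$Q = - \frac{4}{23}$ ($Q = \frac{4}{-8 + \left(-3 + 3 \left(-4\right)\right)} = \frac{4}{-8 - 15} = \frac{4}{-23} = 4 \left(- \frac{1}{23}\right) = - \frac{4}{23} \approx -0.17391$)
$T{\left(p \right)} = \frac{2}{23}$ ($T{\left(p \right)} = \left(- \frac{1}{2}\right) \left(- \frac{4}{23}\right) = \frac{2}{23}$)
$F = - \frac{653}{3}$ ($F = -3 + \left(\frac{4}{3} - 216\right) = -3 - \frac{644}{3} = - \frac{653}{3} \approx -217.67$)
$\frac{1}{T{\left(L{\left(-9 \right)} \right)} + F} = \frac{1}{\frac{2}{23} - \frac{653}{3}} = \frac{1}{- \frac{15013}{69}} = - \frac{69}{15013}$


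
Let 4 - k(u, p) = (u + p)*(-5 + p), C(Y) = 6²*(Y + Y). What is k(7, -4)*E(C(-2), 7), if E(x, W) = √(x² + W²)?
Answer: 31*√20785 ≈ 4469.3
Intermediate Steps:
C(Y) = 72*Y (C(Y) = 36*(2*Y) = 72*Y)
k(u, p) = 4 - (-5 + p)*(p + u) (k(u, p) = 4 - (u + p)*(-5 + p) = 4 - (p + u)*(-5 + p) = 4 - (-5 + p)*(p + u))
E(x, W) = √(W² + x²)
k(7, -4)*E(C(-2), 7) = (4 - 1*(-4)² + 5*(-4) + 5*7 - 1*(-4)*7)*√(7² + (72*(-2))²) = (4 - 1*16 - 20 + 35 + 28)*√(49 + (-144)²) = (4 - 16 - 20 + 35 + 28)*√(49 + 20736) = 31*√20785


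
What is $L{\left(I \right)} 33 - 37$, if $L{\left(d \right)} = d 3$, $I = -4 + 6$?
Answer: $161$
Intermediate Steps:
$I = 2$
$L{\left(d \right)} = 3 d$
$L{\left(I \right)} 33 - 37 = 3 \cdot 2 \cdot 33 - 37 = 6 \cdot 33 - 37 = 198 - 37 = 161$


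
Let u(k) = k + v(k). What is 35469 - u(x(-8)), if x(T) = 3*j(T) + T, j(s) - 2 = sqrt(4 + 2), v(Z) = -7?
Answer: 35478 - 3*sqrt(6) ≈ 35471.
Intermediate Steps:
j(s) = 2 + sqrt(6) (j(s) = 2 + sqrt(4 + 2) = 2 + sqrt(6))
x(T) = 6 + T + 3*sqrt(6) (x(T) = 3*(2 + sqrt(6)) + T = (6 + 3*sqrt(6)) + T = 6 + T + 3*sqrt(6))
u(k) = -7 + k (u(k) = k - 7 = -7 + k)
35469 - u(x(-8)) = 35469 - (-7 + (6 - 8 + 3*sqrt(6))) = 35469 - (-7 + (-2 + 3*sqrt(6))) = 35469 - (-9 + 3*sqrt(6)) = 35469 + (9 - 3*sqrt(6)) = 35478 - 3*sqrt(6)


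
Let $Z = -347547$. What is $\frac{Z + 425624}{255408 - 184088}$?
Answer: $\frac{78077}{71320} \approx 1.0947$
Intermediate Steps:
$\frac{Z + 425624}{255408 - 184088} = \frac{-347547 + 425624}{255408 - 184088} = \frac{78077}{71320}$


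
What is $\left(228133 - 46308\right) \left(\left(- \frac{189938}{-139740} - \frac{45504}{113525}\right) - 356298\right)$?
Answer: $- \frac{4110910799992800923}{63455934} \approx -6.4784 \cdot 10^{10}$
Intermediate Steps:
$\left(228133 - 46308\right) \left(\left(- \frac{189938}{-139740} - \frac{45504}{113525}\right) - 356298\right) = 181825 \left(\left(\left(-189938\right) \left(- \frac{1}{139740}\right) - \frac{45504}{113525}\right) - 356298\right) = 181825 \left(\left(\frac{94969}{69870} - \frac{45504}{113525}\right) - 356298\right) = 181825 \left(\frac{1520398249}{1586398350} - 356298\right) = 181825 \left(- \frac{565229038910051}{1586398350}\right) = - \frac{4110910799992800923}{63455934}$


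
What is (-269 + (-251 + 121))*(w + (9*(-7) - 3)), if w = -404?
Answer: 187530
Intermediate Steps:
(-269 + (-251 + 121))*(w + (9*(-7) - 3)) = (-269 + (-251 + 121))*(-404 + (9*(-7) - 3)) = (-269 - 130)*(-404 + (-63 - 3)) = -399*(-404 - 66) = -399*(-470) = 187530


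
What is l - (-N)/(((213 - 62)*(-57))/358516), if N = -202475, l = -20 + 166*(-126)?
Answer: 72410330948/8607 ≈ 8.4130e+6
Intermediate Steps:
l = -20936 (l = -20 - 20916 = -20936)
l - (-N)/(((213 - 62)*(-57))/358516) = -20936 - (-1*(-202475))/(((213 - 62)*(-57))/358516) = -20936 - 202475/((151*(-57))*(1/358516)) = -20936 - 202475/((-8607*1/358516)) = -20936 - 202475/(-8607/358516) = -20936 - 202475*(-358516)/8607 = -20936 - 1*(-72590527100/8607) = -20936 + 72590527100/8607 = 72410330948/8607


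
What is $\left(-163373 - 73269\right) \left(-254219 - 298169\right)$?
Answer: $130718201096$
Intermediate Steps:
$\left(-163373 - 73269\right) \left(-254219 - 298169\right) = \left(-236642\right) \left(-552388\right) = 130718201096$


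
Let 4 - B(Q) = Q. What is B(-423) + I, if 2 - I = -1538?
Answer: 1967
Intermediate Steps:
I = 1540 (I = 2 - 1*(-1538) = 2 + 1538 = 1540)
B(Q) = 4 - Q
B(-423) + I = (4 - 1*(-423)) + 1540 = (4 + 423) + 1540 = 427 + 1540 = 1967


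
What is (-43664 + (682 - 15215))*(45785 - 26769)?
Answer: -1106674152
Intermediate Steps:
(-43664 + (682 - 15215))*(45785 - 26769) = (-43664 - 14533)*19016 = -58197*19016 = -1106674152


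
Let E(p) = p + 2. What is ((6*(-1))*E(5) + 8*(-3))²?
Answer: 4356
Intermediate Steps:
E(p) = 2 + p
((6*(-1))*E(5) + 8*(-3))² = ((6*(-1))*(2 + 5) + 8*(-3))² = (-6*7 - 24)² = (-42 - 24)² = (-66)² = 4356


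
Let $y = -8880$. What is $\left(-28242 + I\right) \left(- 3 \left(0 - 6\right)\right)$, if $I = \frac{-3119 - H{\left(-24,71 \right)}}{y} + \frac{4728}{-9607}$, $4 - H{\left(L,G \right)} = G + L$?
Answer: $- \frac{1807006479171}{3554590} \approx -5.0836 \cdot 10^{5}$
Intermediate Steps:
$H{\left(L,G \right)} = 4 - G - L$ ($H{\left(L,G \right)} = 4 - \left(G + L\right) = 4 - G - L$)
$I = - \frac{3108377}{21327540}$ ($I = \frac{-3119 - \left(4 - 71 - -24\right)}{-8880} + \frac{4728}{-9607} = \left(-3119 - \left(4 - 71 + 24\right)\right) \left(- \frac{1}{8880}\right) + 4728 \left(- \frac{1}{9607}\right) = \left(-3119 - -43\right) \left(- \frac{1}{8880}\right) - \frac{4728}{9607} = \left(-3119 + 43\right) \left(- \frac{1}{8880}\right) - \frac{4728}{9607} = \left(-3076\right) \left(- \frac{1}{8880}\right) - \frac{4728}{9607} = \frac{769}{2220} - \frac{4728}{9607} = - \frac{3108377}{21327540} \approx -0.14574$)
$\left(-28242 + I\right) \left(- 3 \left(0 - 6\right)\right) = \left(-28242 - \frac{3108377}{21327540}\right) \left(- 3 \left(0 - 6\right)\right) = - \frac{602335493057 \left(\left(-3\right) \left(-6\right)\right)}{21327540} = \left(- \frac{602335493057}{21327540}\right) 18 = - \frac{1807006479171}{3554590}$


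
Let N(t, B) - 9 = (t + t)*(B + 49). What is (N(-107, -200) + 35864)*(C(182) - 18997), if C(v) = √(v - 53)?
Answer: -1295348439 + 68187*√129 ≈ -1.2946e+9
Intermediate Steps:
C(v) = √(-53 + v)
N(t, B) = 9 + 2*t*(49 + B) (N(t, B) = 9 + (t + t)*(B + 49) = 9 + (2*t)*(49 + B) = 9 + 2*t*(49 + B))
(N(-107, -200) + 35864)*(C(182) - 18997) = ((9 + 98*(-107) + 2*(-200)*(-107)) + 35864)*(√(-53 + 182) - 18997) = ((9 - 10486 + 42800) + 35864)*(√129 - 18997) = (32323 + 35864)*(-18997 + √129) = 68187*(-18997 + √129) = -1295348439 + 68187*√129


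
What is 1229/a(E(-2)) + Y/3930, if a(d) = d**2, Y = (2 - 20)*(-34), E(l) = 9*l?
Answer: 838043/212220 ≈ 3.9489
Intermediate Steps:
Y = 612 (Y = -18*(-34) = 612)
1229/a(E(-2)) + Y/3930 = 1229/((9*(-2))**2) + 612/3930 = 1229/((-18)**2) + 612*(1/3930) = 1229/324 + 102/655 = 838043/212220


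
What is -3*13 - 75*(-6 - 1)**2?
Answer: -3714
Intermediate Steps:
-3*13 - 75*(-6 - 1)**2 = -39 - 75*(-7)**2 = -39 - 75*49 = -39 - 3675 = -3714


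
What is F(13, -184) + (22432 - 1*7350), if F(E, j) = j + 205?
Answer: 15103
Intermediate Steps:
F(E, j) = 205 + j
F(13, -184) + (22432 - 1*7350) = (205 - 184) + (22432 - 1*7350) = 21 + (22432 - 7350) = 21 + 15082 = 15103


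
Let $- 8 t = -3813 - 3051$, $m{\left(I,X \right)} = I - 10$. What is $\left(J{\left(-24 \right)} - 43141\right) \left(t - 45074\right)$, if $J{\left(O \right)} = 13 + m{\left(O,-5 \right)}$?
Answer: $1908450992$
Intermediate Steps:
$m{\left(I,X \right)} = -10 + I$
$J{\left(O \right)} = 3 + O$ ($J{\left(O \right)} = 13 + \left(-10 + O\right) = 3 + O$)
$t = 858$ ($t = - \frac{-3813 - 3051}{8} = \left(- \frac{1}{8}\right) \left(-6864\right) = 858$)
$\left(J{\left(-24 \right)} - 43141\right) \left(t - 45074\right) = \left(\left(3 - 24\right) - 43141\right) \left(858 - 45074\right) = \left(-21 - 43141\right) \left(-44216\right) = \left(-43162\right) \left(-44216\right) = 1908450992$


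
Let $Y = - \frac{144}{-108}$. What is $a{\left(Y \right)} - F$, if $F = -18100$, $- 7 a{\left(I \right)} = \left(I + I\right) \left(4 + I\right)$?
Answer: $\frac{1140172}{63} \approx 18098.0$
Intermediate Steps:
$Y = \frac{4}{3}$ ($Y = \left(-144\right) \left(- \frac{1}{108}\right) = \frac{4}{3} \approx 1.3333$)
$a{\left(I \right)} = - \frac{2 I \left(4 + I\right)}{7}$ ($a{\left(I \right)} = - \frac{\left(I + I\right) \left(4 + I\right)}{7} = - \frac{2 I \left(4 + I\right)}{7}$)
$a{\left(Y \right)} - F = \left(- \frac{2}{7}\right) \frac{4}{3} \left(4 + \frac{4}{3}\right) - -18100 = \left(- \frac{2}{7}\right) \frac{4}{3} \cdot \frac{16}{3} + 18100 = - \frac{128}{63} + 18100 = \frac{1140172}{63}$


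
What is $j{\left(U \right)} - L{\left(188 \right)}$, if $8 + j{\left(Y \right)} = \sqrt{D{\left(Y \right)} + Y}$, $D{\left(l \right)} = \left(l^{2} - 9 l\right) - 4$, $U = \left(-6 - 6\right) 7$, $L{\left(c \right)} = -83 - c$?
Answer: $263 + 2 \sqrt{1931} \approx 350.89$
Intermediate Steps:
$U = -84$ ($U = \left(-12\right) 7 = -84$)
$D{\left(l \right)} = -4 + l^{2} - 9 l$
$j{\left(Y \right)} = -8 + \sqrt{-4 + Y^{2} - 8 Y}$ ($j{\left(Y \right)} = -8 + \sqrt{\left(-4 + Y^{2} - 9 Y\right) + Y} = -8 + \sqrt{-4 + Y^{2} - 8 Y}$)
$j{\left(U \right)} - L{\left(188 \right)} = \left(-8 + \sqrt{-4 + \left(-84\right)^{2} - -672}\right) - \left(-83 - 188\right) = \left(-8 + \sqrt{-4 + 7056 + 672}\right) - \left(-83 - 188\right) = \left(-8 + \sqrt{7724}\right) - -271 = \left(-8 + 2 \sqrt{1931}\right) + 271 = 263 + 2 \sqrt{1931}$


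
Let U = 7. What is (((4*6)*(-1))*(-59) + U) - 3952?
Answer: -2529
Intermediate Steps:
(((4*6)*(-1))*(-59) + U) - 3952 = (((4*6)*(-1))*(-59) + 7) - 3952 = ((24*(-1))*(-59) + 7) - 3952 = (-24*(-59) + 7) - 3952 = (1416 + 7) - 3952 = 1423 - 3952 = -2529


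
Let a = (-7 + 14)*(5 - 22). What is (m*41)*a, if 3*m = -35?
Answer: 170765/3 ≈ 56922.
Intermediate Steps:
m = -35/3 (m = (⅓)*(-35) = -35/3 ≈ -11.667)
a = -119 (a = 7*(-17) = -119)
(m*41)*a = -35/3*41*(-119) = -1435/3*(-119) = 170765/3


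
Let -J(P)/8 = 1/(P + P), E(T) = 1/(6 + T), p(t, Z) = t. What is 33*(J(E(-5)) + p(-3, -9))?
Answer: -231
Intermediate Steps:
J(P) = -4/P (J(P) = -8/(P + P) = -8*1/(2*P) = -4/P)
33*(J(E(-5)) + p(-3, -9)) = 33*(-4/(1/(6 - 5)) - 3) = 33*(-4/(1/1) - 3) = 33*(-4/1 - 3) = 33*(-4*1 - 3) = 33*(-4 - 3) = 33*(-7) = -231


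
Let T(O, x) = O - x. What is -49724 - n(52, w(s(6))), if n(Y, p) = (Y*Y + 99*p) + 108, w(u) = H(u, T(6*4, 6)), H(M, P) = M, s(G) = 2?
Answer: -52734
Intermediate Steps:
w(u) = u
n(Y, p) = 108 + Y² + 99*p (n(Y, p) = (Y² + 99*p) + 108 = 108 + Y² + 99*p)
-49724 - n(52, w(s(6))) = -49724 - (108 + 52² + 99*2) = -49724 - (108 + 2704 + 198) = -49724 - 1*3010 = -49724 - 3010 = -52734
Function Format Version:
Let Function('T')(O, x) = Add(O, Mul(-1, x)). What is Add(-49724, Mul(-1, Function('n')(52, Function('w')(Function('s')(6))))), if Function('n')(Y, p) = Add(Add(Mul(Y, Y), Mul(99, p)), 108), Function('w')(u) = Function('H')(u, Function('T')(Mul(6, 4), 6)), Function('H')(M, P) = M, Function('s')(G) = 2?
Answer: -52734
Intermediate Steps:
Function('w')(u) = u
Function('n')(Y, p) = Add(108, Pow(Y, 2), Mul(99, p)) (Function('n')(Y, p) = Add(Add(Pow(Y, 2), Mul(99, p)), 108) = Add(108, Pow(Y, 2), Mul(99, p)))
Add(-49724, Mul(-1, Function('n')(52, Function('w')(Function('s')(6))))) = Add(-49724, Mul(-1, Add(108, Pow(52, 2), Mul(99, 2)))) = Add(-49724, Mul(-1, Add(108, 2704, 198))) = Add(-49724, Mul(-1, 3010)) = Add(-49724, -3010) = -52734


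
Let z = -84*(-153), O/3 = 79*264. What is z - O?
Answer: -49716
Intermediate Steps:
O = 62568 (O = 3*(79*264) = 3*20856 = 62568)
z = 12852
z - O = 12852 - 1*62568 = 12852 - 62568 = -49716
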